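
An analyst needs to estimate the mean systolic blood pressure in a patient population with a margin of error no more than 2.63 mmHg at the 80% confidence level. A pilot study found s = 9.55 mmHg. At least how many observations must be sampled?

For a mean, the margin of error is E = z·σ/√n, so n = (zσ/E)².
At 80% confidence, z = 1.282.
n = (1.282 × 9.55 / 2.63)² = 21.67
Round up: n = 22.

22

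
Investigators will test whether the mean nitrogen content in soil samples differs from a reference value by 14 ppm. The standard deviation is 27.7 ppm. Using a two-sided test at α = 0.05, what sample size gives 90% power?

For a one-sample z-test, n = ((z_{α/2} + z_β)·σ/δ)².
z_{α/2} = 1.960 (two-sided α = 0.05); z_β = 1.282 (power 90% → β = 0.1).
n = (3.242 × 27.7 / 14)² = 41.15
Round up: n = 42.

n = 42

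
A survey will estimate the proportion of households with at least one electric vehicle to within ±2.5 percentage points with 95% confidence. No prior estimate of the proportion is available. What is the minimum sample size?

1537

For a proportion with margin E = 0.025 at 95% confidence, z = 1.960.
With no prior estimate, use p = 0.5, which maximizes p(1−p) at 0.25.
n = 0.25 × (z/E)² = 0.25 × (1.960/0.025)² = 1536.64
Round up: n = 1537.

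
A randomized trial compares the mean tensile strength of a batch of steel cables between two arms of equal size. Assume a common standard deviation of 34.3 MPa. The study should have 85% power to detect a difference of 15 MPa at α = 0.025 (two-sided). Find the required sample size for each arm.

113 per group

For two equal groups, n per group = 2·((z_{α/2} + z_β)·σ/δ)².
z_{α/2} = 2.241; z_β = 1.036 (power 85%).
n = 2 × (3.277 × 34.3 / 15)² = 2 × 56.15 = 112.30
Round up: n = 113 per group.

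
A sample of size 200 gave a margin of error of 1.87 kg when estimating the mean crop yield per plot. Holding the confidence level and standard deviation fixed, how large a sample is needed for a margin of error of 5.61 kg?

23

Margin of error scales as 1/√n, so n₂ = n₁·(E₁/E₂)².
n₂ = 200 × (1.87/5.61)² = 200 × 0.1111 = 22.22
Round up: n₂ = 23.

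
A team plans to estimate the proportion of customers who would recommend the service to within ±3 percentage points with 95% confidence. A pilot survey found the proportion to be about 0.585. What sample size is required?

For a proportion with margin E = 0.03 at 95% confidence, z = 1.960.
n = p̂(1−p̂)(z/E)² = 0.585 × 0.415 × (1.960/0.03)² = 1036.27
Round up: n = 1037.

1037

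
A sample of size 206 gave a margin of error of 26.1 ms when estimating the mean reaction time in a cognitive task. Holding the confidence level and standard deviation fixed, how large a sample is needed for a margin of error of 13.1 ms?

818

Margin of error scales as 1/√n, so n₂ = n₁·(E₁/E₂)².
n₂ = 206 × (26.1/13.1)² = 206 × 3.97 = 817.82
Round up: n₂ = 818.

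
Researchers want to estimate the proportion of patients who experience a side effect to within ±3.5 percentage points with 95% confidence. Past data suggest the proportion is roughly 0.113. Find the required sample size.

For a proportion with margin E = 0.035 at 95% confidence, z = 1.960.
n = p̂(1−p̂)(z/E)² = 0.113 × 0.887 × (1.960/0.035)² = 314.32
Round up: n = 315.

315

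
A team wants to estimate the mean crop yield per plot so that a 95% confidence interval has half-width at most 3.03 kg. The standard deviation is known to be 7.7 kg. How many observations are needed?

For a mean, the margin of error is E = z·σ/√n, so n = (zσ/E)².
At 95% confidence, z = 1.960.
n = (1.960 × 7.7 / 3.03)² = 24.81
Round up: n = 25.

25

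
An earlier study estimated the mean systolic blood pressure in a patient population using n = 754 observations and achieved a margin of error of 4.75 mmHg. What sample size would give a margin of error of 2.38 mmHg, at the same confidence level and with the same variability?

n = 3004

Margin of error scales as 1/√n, so n₂ = n₁·(E₁/E₂)².
n₂ = 754 × (4.75/2.38)² = 754 × 3.983 = 3003.18
Round up: n₂ = 3004.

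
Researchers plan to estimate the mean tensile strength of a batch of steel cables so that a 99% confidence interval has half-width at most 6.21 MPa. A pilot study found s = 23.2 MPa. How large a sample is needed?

93

For a mean, the margin of error is E = z·σ/√n, so n = (zσ/E)².
At 99% confidence, z = 2.576.
n = (2.576 × 23.2 / 6.21)² = 92.62
Round up: n = 93.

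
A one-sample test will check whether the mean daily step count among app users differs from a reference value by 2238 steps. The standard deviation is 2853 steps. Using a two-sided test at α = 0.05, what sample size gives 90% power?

18

For a one-sample z-test, n = ((z_{α/2} + z_β)·σ/δ)².
z_{α/2} = 1.960 (two-sided α = 0.05); z_β = 1.282 (power 90% → β = 0.1).
n = (3.242 × 2853 / 2238)² = 17.08
Round up: n = 18.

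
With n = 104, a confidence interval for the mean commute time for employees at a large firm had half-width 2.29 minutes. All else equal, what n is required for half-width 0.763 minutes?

Margin of error scales as 1/√n, so n₂ = n₁·(E₁/E₂)².
n₂ = 104 × (2.29/0.763)² = 104 × 9.008 = 936.83
Round up: n₂ = 937.

937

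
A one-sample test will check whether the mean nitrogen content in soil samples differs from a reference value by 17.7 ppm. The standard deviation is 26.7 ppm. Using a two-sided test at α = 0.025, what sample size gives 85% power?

For a one-sample z-test, n = ((z_{α/2} + z_β)·σ/δ)².
z_{α/2} = 2.241 (two-sided α = 0.025); z_β = 1.036 (power 85% → β = 0.15).
n = (3.277 × 26.7 / 17.7)² = 24.44
Round up: n = 25.

25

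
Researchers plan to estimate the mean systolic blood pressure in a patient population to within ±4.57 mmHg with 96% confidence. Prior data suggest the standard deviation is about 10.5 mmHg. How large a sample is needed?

For a mean, the margin of error is E = z·σ/√n, so n = (zσ/E)².
At 96% confidence, z = 2.054.
n = (2.054 × 10.5 / 4.57)² = 22.27
Round up: n = 23.

23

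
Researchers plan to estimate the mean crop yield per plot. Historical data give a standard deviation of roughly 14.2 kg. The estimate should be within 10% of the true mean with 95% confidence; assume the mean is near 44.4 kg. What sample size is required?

40

For a mean, the margin of error is E = z·σ/√n, so n = (zσ/E)².
At 95% confidence, z = 1.960.
E = 10% of 44.4 = 4.44 kg.
n = (1.960 × 14.2 / 4.44)² = 39.29
Round up: n = 40.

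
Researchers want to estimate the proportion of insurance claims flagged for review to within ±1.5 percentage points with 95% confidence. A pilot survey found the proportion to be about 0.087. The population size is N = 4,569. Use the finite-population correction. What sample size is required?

For a proportion with margin E = 0.015 at 95% confidence, z = 1.960.
n = p̂(1−p̂)(z/E)² = 0.087 × 0.913 × (1.960/0.015)² = 1356.19 — call this n₀.
Finite-population correction with N = 4,569: n = n₀ / (1 + (n₀−1)/N) = 1356.19 / 1.297 = 1045.64
Round up: n = 1046.

n = 1046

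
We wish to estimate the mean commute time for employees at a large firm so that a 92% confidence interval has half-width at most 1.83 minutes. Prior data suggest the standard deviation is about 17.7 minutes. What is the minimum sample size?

For a mean, the margin of error is E = z·σ/√n, so n = (zσ/E)².
At 92% confidence, z = 1.751.
n = (1.751 × 17.7 / 1.83)² = 286.82
Round up: n = 287.

287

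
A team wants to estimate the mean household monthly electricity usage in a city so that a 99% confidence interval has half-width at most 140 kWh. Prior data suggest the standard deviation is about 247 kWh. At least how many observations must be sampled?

For a mean, the margin of error is E = z·σ/√n, so n = (zσ/E)².
At 99% confidence, z = 2.576.
n = (2.576 × 247 / 140)² = 20.66
Round up: n = 21.

21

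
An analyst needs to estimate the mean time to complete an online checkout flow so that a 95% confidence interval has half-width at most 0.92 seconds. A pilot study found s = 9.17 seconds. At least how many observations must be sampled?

n = 382

For a mean, the margin of error is E = z·σ/√n, so n = (zσ/E)².
At 95% confidence, z = 1.960.
n = (1.960 × 9.17 / 0.92)² = 381.66
Round up: n = 382.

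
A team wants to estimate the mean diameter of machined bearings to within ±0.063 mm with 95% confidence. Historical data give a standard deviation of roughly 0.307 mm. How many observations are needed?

For a mean, the margin of error is E = z·σ/√n, so n = (zσ/E)².
At 95% confidence, z = 1.960.
n = (1.960 × 0.307 / 0.063)² = 91.22
Round up: n = 92.

92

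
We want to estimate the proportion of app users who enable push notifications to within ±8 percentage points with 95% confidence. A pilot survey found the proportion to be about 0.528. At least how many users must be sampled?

150

For a proportion with margin E = 0.08 at 95% confidence, z = 1.960.
n = p̂(1−p̂)(z/E)² = 0.528 × 0.472 × (1.960/0.08)² = 149.59
Round up: n = 150.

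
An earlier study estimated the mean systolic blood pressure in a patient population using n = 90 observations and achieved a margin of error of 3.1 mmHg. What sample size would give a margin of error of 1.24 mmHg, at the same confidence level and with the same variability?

563

Margin of error scales as 1/√n, so n₂ = n₁·(E₁/E₂)².
n₂ = 90 × (3.1/1.24)² = 90 × 6.25 = 562.50
Round up: n₂ = 563.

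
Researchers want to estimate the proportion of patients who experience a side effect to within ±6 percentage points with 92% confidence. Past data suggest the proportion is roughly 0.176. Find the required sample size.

For a proportion with margin E = 0.06 at 92% confidence, z = 1.751.
n = p̂(1−p̂)(z/E)² = 0.176 × 0.824 × (1.751/0.06)² = 123.51
Round up: n = 124.

124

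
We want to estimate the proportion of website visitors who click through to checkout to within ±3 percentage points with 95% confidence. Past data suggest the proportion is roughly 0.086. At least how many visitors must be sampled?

For a proportion with margin E = 0.03 at 95% confidence, z = 1.960.
n = p̂(1−p̂)(z/E)² = 0.086 × 0.914 × (1.960/0.03)² = 335.52
Round up: n = 336.

336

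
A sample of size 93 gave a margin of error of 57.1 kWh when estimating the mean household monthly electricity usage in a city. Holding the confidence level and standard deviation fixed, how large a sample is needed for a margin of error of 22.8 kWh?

Margin of error scales as 1/√n, so n₂ = n₁·(E₁/E₂)².
n₂ = 93 × (57.1/22.8)² = 93 × 6.272 = 583.30
Round up: n₂ = 584.

n = 584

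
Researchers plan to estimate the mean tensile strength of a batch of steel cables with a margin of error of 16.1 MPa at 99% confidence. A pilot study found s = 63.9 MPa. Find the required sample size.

For a mean, the margin of error is E = z·σ/√n, so n = (zσ/E)².
At 99% confidence, z = 2.576.
n = (2.576 × 63.9 / 16.1)² = 104.53
Round up: n = 105.

105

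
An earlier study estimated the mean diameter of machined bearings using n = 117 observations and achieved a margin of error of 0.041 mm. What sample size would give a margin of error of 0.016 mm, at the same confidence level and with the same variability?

769

Margin of error scales as 1/√n, so n₂ = n₁·(E₁/E₂)².
n₂ = 117 × (0.041/0.016)² = 117 × 6.566 = 768.22
Round up: n₂ = 769.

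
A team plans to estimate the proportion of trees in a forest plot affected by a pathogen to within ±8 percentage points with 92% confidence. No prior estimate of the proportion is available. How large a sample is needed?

120

For a proportion with margin E = 0.08 at 92% confidence, z = 1.751.
With no prior estimate, use p = 0.5, which maximizes p(1−p) at 0.25.
n = 0.25 × (z/E)² = 0.25 × (1.751/0.08)² = 119.77
Round up: n = 120.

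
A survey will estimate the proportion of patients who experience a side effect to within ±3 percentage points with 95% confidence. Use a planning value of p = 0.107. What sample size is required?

For a proportion with margin E = 0.03 at 95% confidence, z = 1.960.
n = p̂(1−p̂)(z/E)² = 0.107 × 0.893 × (1.960/0.03)² = 407.85
Round up: n = 408.

408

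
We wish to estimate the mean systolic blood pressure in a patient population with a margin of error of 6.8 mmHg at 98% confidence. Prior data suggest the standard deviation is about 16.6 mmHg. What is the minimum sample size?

For a mean, the margin of error is E = z·σ/√n, so n = (zσ/E)².
At 98% confidence, z = 2.326.
n = (2.326 × 16.6 / 6.8)² = 32.24
Round up: n = 33.

33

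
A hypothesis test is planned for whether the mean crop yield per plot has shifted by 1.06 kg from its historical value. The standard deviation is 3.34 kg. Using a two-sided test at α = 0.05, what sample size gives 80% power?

For a one-sample z-test, n = ((z_{α/2} + z_β)·σ/δ)².
z_{α/2} = 1.960 (two-sided α = 0.05); z_β = 0.842 (power 80% → β = 0.2).
n = (2.802 × 3.34 / 1.06)² = 77.95
Round up: n = 78.

78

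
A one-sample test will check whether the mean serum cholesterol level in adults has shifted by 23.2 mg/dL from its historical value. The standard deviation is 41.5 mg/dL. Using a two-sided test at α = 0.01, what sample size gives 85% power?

For a one-sample z-test, n = ((z_{α/2} + z_β)·σ/δ)².
z_{α/2} = 2.576 (two-sided α = 0.01); z_β = 1.036 (power 85% → β = 0.15).
n = (3.612 × 41.5 / 23.2)² = 41.75
Round up: n = 42.

42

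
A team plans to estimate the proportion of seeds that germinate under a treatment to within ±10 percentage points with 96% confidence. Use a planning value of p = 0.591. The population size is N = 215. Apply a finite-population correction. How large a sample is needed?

For a proportion with margin E = 0.1 at 96% confidence, z = 2.054.
n = p̂(1−p̂)(z/E)² = 0.591 × 0.409 × (2.054/0.1)² = 101.98 — call this n₀.
Finite-population correction with N = 215: n = n₀ / (1 + (n₀−1)/N) = 101.98 / 1.47 = 69.37
Round up: n = 70.

70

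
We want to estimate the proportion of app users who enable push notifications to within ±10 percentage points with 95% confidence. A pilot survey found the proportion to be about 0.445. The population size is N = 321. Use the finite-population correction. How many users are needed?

For a proportion with margin E = 0.1 at 95% confidence, z = 1.960.
n = p̂(1−p̂)(z/E)² = 0.445 × 0.555 × (1.960/0.1)² = 94.88 — call this n₀.
Finite-population correction with N = 321: n = n₀ / (1 + (n₀−1)/N) = 94.88 / 1.292 = 73.44
Round up: n = 74.

n = 74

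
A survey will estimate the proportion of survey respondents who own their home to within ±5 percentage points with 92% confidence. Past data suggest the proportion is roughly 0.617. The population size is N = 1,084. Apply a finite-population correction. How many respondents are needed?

229

For a proportion with margin E = 0.05 at 92% confidence, z = 1.751.
n = p̂(1−p̂)(z/E)² = 0.617 × 0.383 × (1.751/0.05)² = 289.81 — call this n₀.
Finite-population correction with N = 1,084: n = n₀ / (1 + (n₀−1)/N) = 289.81 / 1.266 = 228.92
Round up: n = 229.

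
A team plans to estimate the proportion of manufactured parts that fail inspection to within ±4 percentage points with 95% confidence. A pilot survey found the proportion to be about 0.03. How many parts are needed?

70

For a proportion with margin E = 0.04 at 95% confidence, z = 1.960.
n = p̂(1−p̂)(z/E)² = 0.03 × 0.97 × (1.960/0.04)² = 69.87
Round up: n = 70.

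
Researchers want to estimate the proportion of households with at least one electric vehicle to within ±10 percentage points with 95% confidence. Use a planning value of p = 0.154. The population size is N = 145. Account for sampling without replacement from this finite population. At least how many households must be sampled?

For a proportion with margin E = 0.1 at 95% confidence, z = 1.960.
n = p̂(1−p̂)(z/E)² = 0.154 × 0.846 × (1.960/0.1)² = 50.05 — call this n₀.
Finite-population correction with N = 145: n = n₀ / (1 + (n₀−1)/N) = 50.05 / 1.338 = 37.41
Round up: n = 38.

38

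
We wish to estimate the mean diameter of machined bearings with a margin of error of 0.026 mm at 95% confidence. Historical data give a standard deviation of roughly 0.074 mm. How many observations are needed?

For a mean, the margin of error is E = z·σ/√n, so n = (zσ/E)².
At 95% confidence, z = 1.960.
n = (1.960 × 0.074 / 0.026)² = 31.12
Round up: n = 32.

32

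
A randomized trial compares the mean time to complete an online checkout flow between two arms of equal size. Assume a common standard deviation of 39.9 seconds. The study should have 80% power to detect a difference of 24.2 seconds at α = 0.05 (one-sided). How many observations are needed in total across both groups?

For two equal groups, n per group = 2·((z_α + z_β)·σ/δ)².
z_α = 1.645; z_β = 0.842 (power 80%).
n = 2 × (2.487 × 39.9 / 24.2)² = 2 × 16.81 = 33.62
Round up: n = 34 per group.
Total across both groups: 2 × 34 = 68.

68 total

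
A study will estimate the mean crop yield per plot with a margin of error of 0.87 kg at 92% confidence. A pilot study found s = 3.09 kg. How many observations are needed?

39

For a mean, the margin of error is E = z·σ/√n, so n = (zσ/E)².
At 92% confidence, z = 1.751.
n = (1.751 × 3.09 / 0.87)² = 38.68
Round up: n = 39.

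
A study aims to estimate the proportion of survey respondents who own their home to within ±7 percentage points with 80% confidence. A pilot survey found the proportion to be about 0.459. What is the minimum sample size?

For a proportion with margin E = 0.07 at 80% confidence, z = 1.282.
n = p̂(1−p̂)(z/E)² = 0.459 × 0.541 × (1.282/0.07)² = 83.29
Round up: n = 84.

n = 84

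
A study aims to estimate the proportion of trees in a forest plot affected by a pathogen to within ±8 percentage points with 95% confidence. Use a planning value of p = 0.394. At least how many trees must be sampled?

For a proportion with margin E = 0.08 at 95% confidence, z = 1.960.
n = p̂(1−p̂)(z/E)² = 0.394 × 0.606 × (1.960/0.08)² = 143.32
Round up: n = 144.

144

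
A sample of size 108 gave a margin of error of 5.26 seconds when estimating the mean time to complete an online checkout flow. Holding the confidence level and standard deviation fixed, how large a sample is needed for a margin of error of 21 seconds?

n = 7

Margin of error scales as 1/√n, so n₂ = n₁·(E₁/E₂)².
n₂ = 108 × (5.26/21)² = 108 × 0.06274 = 6.78
Round up: n₂ = 7.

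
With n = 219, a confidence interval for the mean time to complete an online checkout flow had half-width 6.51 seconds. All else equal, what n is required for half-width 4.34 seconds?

493

Margin of error scales as 1/√n, so n₂ = n₁·(E₁/E₂)².
n₂ = 219 × (6.51/4.34)² = 219 × 2.25 = 492.75
Round up: n₂ = 493.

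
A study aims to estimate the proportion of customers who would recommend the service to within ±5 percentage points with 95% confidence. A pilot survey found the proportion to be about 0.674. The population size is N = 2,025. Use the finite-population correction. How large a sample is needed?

n = 290

For a proportion with margin E = 0.05 at 95% confidence, z = 1.960.
n = p̂(1−p̂)(z/E)² = 0.674 × 0.326 × (1.960/0.05)² = 337.64 — call this n₀.
Finite-population correction with N = 2,025: n = n₀ / (1 + (n₀−1)/N) = 337.64 / 1.166 = 289.57
Round up: n = 290.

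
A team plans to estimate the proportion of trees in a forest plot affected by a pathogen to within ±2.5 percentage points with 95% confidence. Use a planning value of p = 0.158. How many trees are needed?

For a proportion with margin E = 0.025 at 95% confidence, z = 1.960.
n = p̂(1−p̂)(z/E)² = 0.158 × 0.842 × (1.960/0.025)² = 817.71
Round up: n = 818.

818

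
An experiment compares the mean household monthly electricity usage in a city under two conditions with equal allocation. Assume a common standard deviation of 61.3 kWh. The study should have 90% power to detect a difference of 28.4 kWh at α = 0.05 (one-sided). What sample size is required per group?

For two equal groups, n per group = 2·((z_α + z_β)·σ/δ)².
z_α = 1.645; z_β = 1.282 (power 90%).
n = 2 × (2.927 × 61.3 / 28.4)² = 2 × 39.91 = 79.82
Round up: n = 80 per group.

80 per group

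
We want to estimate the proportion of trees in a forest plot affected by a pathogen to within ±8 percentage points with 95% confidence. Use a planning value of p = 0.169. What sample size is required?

For a proportion with margin E = 0.08 at 95% confidence, z = 1.960.
n = p̂(1−p̂)(z/E)² = 0.169 × 0.831 × (1.960/0.08)² = 84.30
Round up: n = 85.

85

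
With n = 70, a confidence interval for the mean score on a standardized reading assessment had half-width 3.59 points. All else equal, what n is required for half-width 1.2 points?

627

Margin of error scales as 1/√n, so n₂ = n₁·(E₁/E₂)².
n₂ = 70 × (3.59/1.2)² = 70 × 8.95 = 626.50
Round up: n₂ = 627.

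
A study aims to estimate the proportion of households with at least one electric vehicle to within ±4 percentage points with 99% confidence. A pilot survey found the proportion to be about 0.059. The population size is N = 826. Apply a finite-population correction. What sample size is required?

181

For a proportion with margin E = 0.04 at 99% confidence, z = 2.576.
n = p̂(1−p̂)(z/E)² = 0.059 × 0.941 × (2.576/0.04)² = 230.26 — call this n₀.
Finite-population correction with N = 826: n = n₀ / (1 + (n₀−1)/N) = 230.26 / 1.278 = 180.17
Round up: n = 181.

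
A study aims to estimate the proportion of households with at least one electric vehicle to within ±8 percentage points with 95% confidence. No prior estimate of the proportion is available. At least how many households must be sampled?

151

For a proportion with margin E = 0.08 at 95% confidence, z = 1.960.
With no prior estimate, use p = 0.5, which maximizes p(1−p) at 0.25.
n = 0.25 × (z/E)² = 0.25 × (1.960/0.08)² = 150.06
Round up: n = 151.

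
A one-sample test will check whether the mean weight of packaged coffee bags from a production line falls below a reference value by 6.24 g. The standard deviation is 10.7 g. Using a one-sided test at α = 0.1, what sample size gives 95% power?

26

For a one-sample z-test, n = ((z_α + z_β)·σ/δ)².
z_α = 1.282 (one-sided α = 0.1); z_β = 1.645 (power 95% → β = 0.05).
n = (2.927 × 10.7 / 6.24)² = 25.19
Round up: n = 26.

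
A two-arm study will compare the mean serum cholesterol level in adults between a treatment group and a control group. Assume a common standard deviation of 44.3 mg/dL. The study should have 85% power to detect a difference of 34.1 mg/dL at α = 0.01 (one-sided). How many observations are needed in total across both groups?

78 total

For two equal groups, n per group = 2·((z_α + z_β)·σ/δ)².
z_α = 2.326; z_β = 1.036 (power 85%).
n = 2 × (3.362 × 44.3 / 34.1)² = 2 × 19.08 = 38.16
Round up: n = 39 per group.
Total across both groups: 2 × 39 = 78.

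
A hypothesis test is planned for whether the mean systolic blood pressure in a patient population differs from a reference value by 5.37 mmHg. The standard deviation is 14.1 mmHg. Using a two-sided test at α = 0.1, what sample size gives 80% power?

For a one-sample z-test, n = ((z_{α/2} + z_β)·σ/δ)².
z_{α/2} = 1.645 (two-sided α = 0.1); z_β = 0.842 (power 80% → β = 0.2).
n = (2.487 × 14.1 / 5.37)² = 42.64
Round up: n = 43.

43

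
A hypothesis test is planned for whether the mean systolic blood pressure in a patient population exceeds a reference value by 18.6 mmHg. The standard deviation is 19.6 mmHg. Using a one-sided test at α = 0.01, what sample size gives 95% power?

18

For a one-sample z-test, n = ((z_α + z_β)·σ/δ)².
z_α = 2.326 (one-sided α = 0.01); z_β = 1.645 (power 95% → β = 0.05).
n = (3.971 × 19.6 / 18.6)² = 17.51
Round up: n = 18.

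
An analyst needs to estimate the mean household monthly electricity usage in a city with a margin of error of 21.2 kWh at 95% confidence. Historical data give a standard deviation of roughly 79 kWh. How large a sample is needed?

54

For a mean, the margin of error is E = z·σ/√n, so n = (zσ/E)².
At 95% confidence, z = 1.960.
n = (1.960 × 79 / 21.2)² = 53.35
Round up: n = 54.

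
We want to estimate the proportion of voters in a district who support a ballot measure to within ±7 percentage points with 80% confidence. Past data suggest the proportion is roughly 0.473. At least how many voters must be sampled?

For a proportion with margin E = 0.07 at 80% confidence, z = 1.282.
n = p̂(1−p̂)(z/E)² = 0.473 × 0.527 × (1.282/0.07)² = 83.61
Round up: n = 84.

n = 84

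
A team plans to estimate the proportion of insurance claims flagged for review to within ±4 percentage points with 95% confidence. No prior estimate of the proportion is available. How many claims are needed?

n = 601

For a proportion with margin E = 0.04 at 95% confidence, z = 1.960.
With no prior estimate, use p = 0.5, which maximizes p(1−p) at 0.25.
n = 0.25 × (z/E)² = 0.25 × (1.960/0.04)² = 600.25
Round up: n = 601.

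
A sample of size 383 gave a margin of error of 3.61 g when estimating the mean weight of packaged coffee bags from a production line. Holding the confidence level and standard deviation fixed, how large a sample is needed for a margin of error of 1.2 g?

3467

Margin of error scales as 1/√n, so n₂ = n₁·(E₁/E₂)².
n₂ = 383 × (3.61/1.2)² = 383 × 9.05 = 3466.15
Round up: n₂ = 3467.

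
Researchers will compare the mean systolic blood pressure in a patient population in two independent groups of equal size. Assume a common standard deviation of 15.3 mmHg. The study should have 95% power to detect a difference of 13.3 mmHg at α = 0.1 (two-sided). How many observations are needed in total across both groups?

58 total

For two equal groups, n per group = 2·((z_{α/2} + z_β)·σ/δ)².
z_{α/2} = 1.645; z_β = 1.645 (power 95%).
n = 2 × (3.290 × 15.3 / 13.3)² = 2 × 14.32 = 28.64
Round up: n = 29 per group.
Total across both groups: 2 × 29 = 58.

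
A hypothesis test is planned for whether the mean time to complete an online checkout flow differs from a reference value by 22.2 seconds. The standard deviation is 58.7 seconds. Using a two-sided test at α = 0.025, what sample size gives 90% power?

87

For a one-sample z-test, n = ((z_{α/2} + z_β)·σ/δ)².
z_{α/2} = 2.241 (two-sided α = 0.025); z_β = 1.282 (power 90% → β = 0.1).
n = (3.523 × 58.7 / 22.2)² = 86.78
Round up: n = 87.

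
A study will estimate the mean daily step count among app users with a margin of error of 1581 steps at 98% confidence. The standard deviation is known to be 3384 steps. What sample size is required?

n = 25

For a mean, the margin of error is E = z·σ/√n, so n = (zσ/E)².
At 98% confidence, z = 2.326.
n = (2.326 × 3384 / 1581)² = 24.79
Round up: n = 25.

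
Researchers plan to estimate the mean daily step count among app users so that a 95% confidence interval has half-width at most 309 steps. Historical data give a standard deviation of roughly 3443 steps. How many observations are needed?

For a mean, the margin of error is E = z·σ/√n, so n = (zσ/E)².
At 95% confidence, z = 1.960.
n = (1.960 × 3443 / 309)² = 476.95
Round up: n = 477.

477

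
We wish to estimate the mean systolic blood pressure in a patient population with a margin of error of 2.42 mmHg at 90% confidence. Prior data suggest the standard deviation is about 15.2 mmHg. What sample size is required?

For a mean, the margin of error is E = z·σ/√n, so n = (zσ/E)².
At 90% confidence, z = 1.645.
n = (1.645 × 15.2 / 2.42)² = 106.76
Round up: n = 107.

107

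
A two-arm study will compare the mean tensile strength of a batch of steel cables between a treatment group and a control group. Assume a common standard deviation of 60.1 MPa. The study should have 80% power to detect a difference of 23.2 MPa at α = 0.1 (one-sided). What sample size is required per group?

For two equal groups, n per group = 2·((z_α + z_β)·σ/δ)².
z_α = 1.282; z_β = 0.842 (power 80%).
n = 2 × (2.124 × 60.1 / 23.2)² = 2 × 30.27 = 60.54
Round up: n = 61 per group.

61 per group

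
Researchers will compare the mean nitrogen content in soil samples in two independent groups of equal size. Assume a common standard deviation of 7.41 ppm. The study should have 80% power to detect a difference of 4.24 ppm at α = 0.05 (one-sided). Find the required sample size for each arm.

For two equal groups, n per group = 2·((z_α + z_β)·σ/δ)².
z_α = 1.645; z_β = 0.842 (power 80%).
n = 2 × (2.487 × 7.41 / 4.24)² = 2 × 18.89 = 37.78
Round up: n = 38 per group.

38 per group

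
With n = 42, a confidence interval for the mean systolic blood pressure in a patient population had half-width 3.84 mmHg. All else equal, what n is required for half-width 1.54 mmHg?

Margin of error scales as 1/√n, so n₂ = n₁·(E₁/E₂)².
n₂ = 42 × (3.84/1.54)² = 42 × 6.218 = 261.16
Round up: n₂ = 262.

262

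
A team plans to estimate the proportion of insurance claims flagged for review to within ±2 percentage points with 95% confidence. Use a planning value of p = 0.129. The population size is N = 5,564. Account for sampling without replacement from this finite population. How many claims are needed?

n = 904

For a proportion with margin E = 0.02 at 95% confidence, z = 1.960.
n = p̂(1−p̂)(z/E)² = 0.129 × 0.871 × (1.960/0.02)² = 1079.10 — call this n₀.
Finite-population correction with N = 5,564: n = n₀ / (1 + (n₀−1)/N) = 1079.10 / 1.194 = 903.77
Round up: n = 904.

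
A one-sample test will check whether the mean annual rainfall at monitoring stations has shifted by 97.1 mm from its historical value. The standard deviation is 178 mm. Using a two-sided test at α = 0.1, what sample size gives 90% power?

n = 29

For a one-sample z-test, n = ((z_{α/2} + z_β)·σ/δ)².
z_{α/2} = 1.645 (two-sided α = 0.1); z_β = 1.282 (power 90% → β = 0.1).
n = (2.927 × 178 / 97.1)² = 28.79
Round up: n = 29.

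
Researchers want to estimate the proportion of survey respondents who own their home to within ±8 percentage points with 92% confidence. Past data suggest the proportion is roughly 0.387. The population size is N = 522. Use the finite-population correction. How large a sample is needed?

For a proportion with margin E = 0.08 at 92% confidence, z = 1.751.
n = p̂(1−p̂)(z/E)² = 0.387 × 0.613 × (1.751/0.08)² = 113.65 — call this n₀.
Finite-population correction with N = 522: n = n₀ / (1 + (n₀−1)/N) = 113.65 / 1.216 = 93.46
Round up: n = 94.

94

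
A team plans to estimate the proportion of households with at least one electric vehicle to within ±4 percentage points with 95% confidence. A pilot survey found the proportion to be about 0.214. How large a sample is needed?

n = 404

For a proportion with margin E = 0.04 at 95% confidence, z = 1.960.
n = p̂(1−p̂)(z/E)² = 0.214 × 0.786 × (1.960/0.04)² = 403.86
Round up: n = 404.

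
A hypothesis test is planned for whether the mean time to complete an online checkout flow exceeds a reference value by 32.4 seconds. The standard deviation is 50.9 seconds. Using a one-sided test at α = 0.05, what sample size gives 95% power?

For a one-sample z-test, n = ((z_α + z_β)·σ/δ)².
z_α = 1.645 (one-sided α = 0.05); z_β = 1.645 (power 95% → β = 0.05).
n = (3.290 × 50.9 / 32.4)² = 26.71
Round up: n = 27.

27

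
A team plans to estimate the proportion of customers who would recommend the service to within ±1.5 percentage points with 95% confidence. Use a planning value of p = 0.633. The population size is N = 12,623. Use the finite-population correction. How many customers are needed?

For a proportion with margin E = 0.015 at 95% confidence, z = 1.960.
n = p̂(1−p̂)(z/E)² = 0.633 × 0.367 × (1.960/0.015)² = 3966.43 — call this n₀.
Finite-population correction with N = 12,623: n = n₀ / (1 + (n₀−1)/N) = 3966.43 / 1.314 = 3018.59
Round up: n = 3019.

3019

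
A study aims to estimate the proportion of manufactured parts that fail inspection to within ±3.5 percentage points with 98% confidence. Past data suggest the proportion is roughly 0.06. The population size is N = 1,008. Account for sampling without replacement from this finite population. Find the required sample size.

200

For a proportion with margin E = 0.035 at 98% confidence, z = 2.326.
n = p̂(1−p̂)(z/E)² = 0.06 × 0.94 × (2.326/0.035)² = 249.09 — call this n₀.
Finite-population correction with N = 1,008: n = n₀ / (1 + (n₀−1)/N) = 249.09 / 1.246 = 199.91
Round up: n = 200.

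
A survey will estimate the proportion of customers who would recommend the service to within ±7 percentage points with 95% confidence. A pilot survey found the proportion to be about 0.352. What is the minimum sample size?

For a proportion with margin E = 0.07 at 95% confidence, z = 1.960.
n = p̂(1−p̂)(z/E)² = 0.352 × 0.648 × (1.960/0.07)² = 178.83
Round up: n = 179.

179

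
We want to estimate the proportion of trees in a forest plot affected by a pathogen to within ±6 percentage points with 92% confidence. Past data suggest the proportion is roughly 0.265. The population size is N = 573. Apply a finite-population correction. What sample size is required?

129

For a proportion with margin E = 0.06 at 92% confidence, z = 1.751.
n = p̂(1−p̂)(z/E)² = 0.265 × 0.735 × (1.751/0.06)² = 165.88 — call this n₀.
Finite-population correction with N = 573: n = n₀ / (1 + (n₀−1)/N) = 165.88 / 1.288 = 128.79
Round up: n = 129.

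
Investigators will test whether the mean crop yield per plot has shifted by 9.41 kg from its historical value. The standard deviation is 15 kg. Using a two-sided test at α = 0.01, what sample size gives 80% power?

For a one-sample z-test, n = ((z_{α/2} + z_β)·σ/δ)².
z_{α/2} = 2.576 (two-sided α = 0.01); z_β = 0.842 (power 80% → β = 0.2).
n = (3.418 × 15 / 9.41)² = 29.69
Round up: n = 30.

30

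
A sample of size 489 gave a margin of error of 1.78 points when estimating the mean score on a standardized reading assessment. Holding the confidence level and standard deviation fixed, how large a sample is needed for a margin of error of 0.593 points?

4406

Margin of error scales as 1/√n, so n₂ = n₁·(E₁/E₂)².
n₂ = 489 × (1.78/0.593)² = 489 × 9.01 = 4405.89
Round up: n₂ = 4406.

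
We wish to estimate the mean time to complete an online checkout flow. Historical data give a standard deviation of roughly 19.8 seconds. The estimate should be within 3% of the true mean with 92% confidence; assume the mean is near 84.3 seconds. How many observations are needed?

For a mean, the margin of error is E = z·σ/√n, so n = (zσ/E)².
At 92% confidence, z = 1.751.
E = 3% of 84.3 = 2.529 seconds.
n = (1.751 × 19.8 / 2.529)² = 187.93
Round up: n = 188.

188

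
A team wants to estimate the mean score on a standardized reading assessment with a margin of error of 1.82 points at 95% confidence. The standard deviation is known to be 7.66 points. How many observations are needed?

For a mean, the margin of error is E = z·σ/√n, so n = (zσ/E)².
At 95% confidence, z = 1.960.
n = (1.960 × 7.66 / 1.82)² = 68.05
Round up: n = 69.

69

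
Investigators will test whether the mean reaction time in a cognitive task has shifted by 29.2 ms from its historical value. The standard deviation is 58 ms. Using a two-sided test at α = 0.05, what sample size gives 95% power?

For a one-sample z-test, n = ((z_{α/2} + z_β)·σ/δ)².
z_{α/2} = 1.960 (two-sided α = 0.05); z_β = 1.645 (power 95% → β = 0.05).
n = (3.605 × 58 / 29.2)² = 51.27
Round up: n = 52.

n = 52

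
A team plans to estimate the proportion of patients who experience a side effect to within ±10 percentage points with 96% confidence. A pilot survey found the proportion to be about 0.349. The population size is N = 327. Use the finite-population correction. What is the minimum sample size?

n = 75

For a proportion with margin E = 0.1 at 96% confidence, z = 2.054.
n = p̂(1−p̂)(z/E)² = 0.349 × 0.651 × (2.054/0.1)² = 95.85 — call this n₀.
Finite-population correction with N = 327: n = n₀ / (1 + (n₀−1)/N) = 95.85 / 1.29 = 74.30
Round up: n = 75.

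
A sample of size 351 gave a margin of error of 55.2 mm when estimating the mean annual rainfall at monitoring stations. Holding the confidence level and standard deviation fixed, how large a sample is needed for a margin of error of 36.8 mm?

790

Margin of error scales as 1/√n, so n₂ = n₁·(E₁/E₂)².
n₂ = 351 × (55.2/36.8)² = 351 × 2.25 = 789.75
Round up: n₂ = 790.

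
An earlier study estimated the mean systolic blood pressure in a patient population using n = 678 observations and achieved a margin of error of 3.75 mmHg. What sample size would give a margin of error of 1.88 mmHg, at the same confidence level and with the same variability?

Margin of error scales as 1/√n, so n₂ = n₁·(E₁/E₂)².
n₂ = 678 × (3.75/1.88)² = 678 × 3.979 = 2697.76
Round up: n₂ = 2698.

2698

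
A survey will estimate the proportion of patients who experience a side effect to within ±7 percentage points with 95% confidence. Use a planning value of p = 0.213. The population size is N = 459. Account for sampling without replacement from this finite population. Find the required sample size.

For a proportion with margin E = 0.07 at 95% confidence, z = 1.960.
n = p̂(1−p̂)(z/E)² = 0.213 × 0.787 × (1.960/0.07)² = 131.42 — call this n₀.
Finite-population correction with N = 459: n = n₀ / (1 + (n₀−1)/N) = 131.42 / 1.284 = 102.35
Round up: n = 103.

103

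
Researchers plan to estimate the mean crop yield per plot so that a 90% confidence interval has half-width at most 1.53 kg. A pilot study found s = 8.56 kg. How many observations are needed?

85

For a mean, the margin of error is E = z·σ/√n, so n = (zσ/E)².
At 90% confidence, z = 1.645.
n = (1.645 × 8.56 / 1.53)² = 84.70
Round up: n = 85.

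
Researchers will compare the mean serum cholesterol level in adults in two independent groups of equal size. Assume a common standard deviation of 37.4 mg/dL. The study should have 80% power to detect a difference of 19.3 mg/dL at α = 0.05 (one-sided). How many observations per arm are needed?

For two equal groups, n per group = 2·((z_α + z_β)·σ/δ)².
z_α = 1.645; z_β = 0.842 (power 80%).
n = 2 × (2.487 × 37.4 / 19.3)² = 2 × 23.23 = 46.46
Round up: n = 47 per group.

47 per group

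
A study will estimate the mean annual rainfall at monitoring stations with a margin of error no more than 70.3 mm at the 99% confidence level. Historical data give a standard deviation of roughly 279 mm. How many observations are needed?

For a mean, the margin of error is E = z·σ/√n, so n = (zσ/E)².
At 99% confidence, z = 2.576.
n = (2.576 × 279 / 70.3)² = 104.52
Round up: n = 105.

105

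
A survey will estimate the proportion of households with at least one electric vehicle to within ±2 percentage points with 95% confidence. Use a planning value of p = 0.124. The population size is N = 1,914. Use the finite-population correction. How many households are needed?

676

For a proportion with margin E = 0.02 at 95% confidence, z = 1.960.
n = p̂(1−p̂)(z/E)² = 0.124 × 0.876 × (1.960/0.02)² = 1043.22 — call this n₀.
Finite-population correction with N = 1,914: n = n₀ / (1 + (n₀−1)/N) = 1043.22 / 1.545 = 675.22
Round up: n = 676.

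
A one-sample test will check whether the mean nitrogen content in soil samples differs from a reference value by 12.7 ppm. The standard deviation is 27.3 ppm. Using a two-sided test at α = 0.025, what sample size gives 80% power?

n = 44

For a one-sample z-test, n = ((z_{α/2} + z_β)·σ/δ)².
z_{α/2} = 2.241 (two-sided α = 0.025); z_β = 0.842 (power 80% → β = 0.2).
n = (3.083 × 27.3 / 12.7)² = 43.92
Round up: n = 44.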